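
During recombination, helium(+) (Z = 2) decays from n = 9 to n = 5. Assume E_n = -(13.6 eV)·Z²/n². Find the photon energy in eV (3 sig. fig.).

The Bohr energies scale as Z², so for Z = 2: E_n = −54.40/n² eV.
E_9 = −54.40/81 = −0.6716 eV and E_5 = −54.40/25 = −2.176 eV.
The photon energy is |E_9 − E_5| = 1.50 eV.

1.50 eV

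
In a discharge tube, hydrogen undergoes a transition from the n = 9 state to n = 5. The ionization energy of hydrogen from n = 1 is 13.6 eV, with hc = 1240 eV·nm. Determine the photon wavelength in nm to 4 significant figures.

ΔE = 13.60 × (1/5² − 1/9²) = 13.60 × 0.02765 = 0.3761 eV.
λ = hc/ΔE = 1240 / 0.3761 = 3297 nm.
This line belongs to the Pfund series.

3297 nm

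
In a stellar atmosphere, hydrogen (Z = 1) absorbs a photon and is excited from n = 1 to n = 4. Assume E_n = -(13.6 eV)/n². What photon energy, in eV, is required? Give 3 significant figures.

E_4 = −13.60/16 = −0.8500 eV and E_1 = −13.60/1 = −13.60 eV.
The photon energy is |E_4 − E_1| = 12.8 eV.

12.8 eV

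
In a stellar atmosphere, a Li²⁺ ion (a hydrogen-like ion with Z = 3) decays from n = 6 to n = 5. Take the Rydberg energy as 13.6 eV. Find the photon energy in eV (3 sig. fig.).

1.50 eV

The Bohr energies scale as Z², so for Z = 3: E_n = −122.4/n² eV.
E_6 = −122.4/36 = −3.400 eV and E_5 = −122.4/25 = −4.896 eV.
The photon energy is |E_6 − E_5| = 1.50 eV.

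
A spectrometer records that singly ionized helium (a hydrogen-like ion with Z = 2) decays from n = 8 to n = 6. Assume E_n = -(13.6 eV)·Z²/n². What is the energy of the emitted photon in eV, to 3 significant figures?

0.661 eV

The Bohr energies scale as Z², so for Z = 2: E_n = −54.40/n² eV.
E_8 = −54.40/64 = −0.8500 eV and E_6 = −54.40/36 = −1.511 eV.
The photon energy is |E_8 − E_6| = 0.661 eV.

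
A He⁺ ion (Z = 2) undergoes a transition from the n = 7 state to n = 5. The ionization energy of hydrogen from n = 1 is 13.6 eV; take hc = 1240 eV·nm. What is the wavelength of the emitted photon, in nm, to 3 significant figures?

1160 nm

For Z = 2 the level energies scale as Z², so the effective Rydberg energy is 13.6 × 4 = 54.40 eV.
ΔE = 54.40 × (1/5² − 1/7²) = 54.40 × 0.01959 = 1.066 eV.
λ = hc/ΔE = 1240 / 1.066 = 1160 nm.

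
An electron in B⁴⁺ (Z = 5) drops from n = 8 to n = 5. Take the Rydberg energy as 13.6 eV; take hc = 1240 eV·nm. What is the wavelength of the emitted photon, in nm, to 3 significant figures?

150 nm

For Z = 5 the level energies scale as Z², so the effective Rydberg energy is 13.6 × 25 = 340.0 eV.
ΔE = 340.0 × (1/5² − 1/8²) = 340.0 × 0.02438 = 8.288 eV.
λ = hc/ΔE = 1240 / 8.288 = 150 nm.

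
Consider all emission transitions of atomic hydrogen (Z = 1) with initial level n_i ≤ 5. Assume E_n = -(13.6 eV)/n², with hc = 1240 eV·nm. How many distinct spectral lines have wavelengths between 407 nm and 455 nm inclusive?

Enumerate all n_i → n_f pairs with 1 ≤ n_f < n_i ≤ 5 and compute λ = 1240 / [13.6·1·(1/n_f² − 1/n_i²)].
Lines falling in [407, 455] nm: 5→2 (434.2 nm).

1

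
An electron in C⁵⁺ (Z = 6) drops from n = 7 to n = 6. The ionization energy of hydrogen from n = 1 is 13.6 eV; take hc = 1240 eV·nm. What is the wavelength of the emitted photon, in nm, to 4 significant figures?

For Z = 6 the level energies scale as Z², so the effective Rydberg energy is 13.6 × 36 = 489.6 eV.
ΔE = 489.6 × (1/6² − 1/7²) = 489.6 × 0.007370 = 3.608 eV.
λ = hc/ΔE = 1240 / 3.608 = 343.7 nm.

343.7 nm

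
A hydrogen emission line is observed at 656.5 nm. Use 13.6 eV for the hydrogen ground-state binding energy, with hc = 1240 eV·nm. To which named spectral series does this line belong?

ΔE = 1240/656.5 = 1.889 eV.
This matches 13.6 × (1/2² − 1/3²), so n_f = 2: the Balmer series.

Balmer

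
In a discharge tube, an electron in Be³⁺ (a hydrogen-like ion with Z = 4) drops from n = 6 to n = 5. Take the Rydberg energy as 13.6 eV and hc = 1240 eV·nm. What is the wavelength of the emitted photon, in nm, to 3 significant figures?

466 nm

For Z = 4 the level energies scale as Z², so the effective Rydberg energy is 13.6 × 16 = 217.6 eV.
ΔE = 217.6 × (1/5² − 1/6²) = 217.6 × 0.01222 = 2.660 eV.
λ = hc/ΔE = 1240 / 2.660 = 466 nm.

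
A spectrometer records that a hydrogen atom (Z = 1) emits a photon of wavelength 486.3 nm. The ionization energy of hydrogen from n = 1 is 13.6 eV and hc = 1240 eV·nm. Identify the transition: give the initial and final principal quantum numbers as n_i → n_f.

n_i = 4, n_f = 2

The photon energy is ΔE = hc/λ = 1240 / 486.3 = 2.550 eV.
With Z = 1, ΔE = 13.60 × (1/n_f² − 1/n_i²), so 1/n_f² − 1/n_i² = 0.1875.
Trying n_f = 2 gives 1/n_i² = 0.06251, i.e. n_i ≈ 4; this pair matches.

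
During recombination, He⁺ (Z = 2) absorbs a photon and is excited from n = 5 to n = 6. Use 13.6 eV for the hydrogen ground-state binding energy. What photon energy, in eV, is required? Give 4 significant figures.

0.6649 eV

The Bohr energies scale as Z², so for Z = 2: E_n = −54.40/n² eV.
E_6 = −54.40/36 = −1.511 eV and E_5 = −54.40/25 = −2.176 eV.
The photon energy is |E_6 − E_5| = 0.6649 eV.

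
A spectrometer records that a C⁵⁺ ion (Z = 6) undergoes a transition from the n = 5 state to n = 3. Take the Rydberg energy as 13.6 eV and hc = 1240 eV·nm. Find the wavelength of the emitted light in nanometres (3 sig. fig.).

35.6 nm

For Z = 6 the level energies scale as Z², so the effective Rydberg energy is 13.6 × 36 = 489.6 eV.
ΔE = 489.6 × (1/3² − 1/5²) = 489.6 × 0.07111 = 34.82 eV.
λ = hc/ΔE = 1240 / 34.82 = 35.6 nm.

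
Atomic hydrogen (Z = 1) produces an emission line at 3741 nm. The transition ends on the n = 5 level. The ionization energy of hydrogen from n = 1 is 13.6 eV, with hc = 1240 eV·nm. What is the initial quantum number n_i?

n_i = 8

The photon energy is ΔE = hc/λ = 1240 / 3741 = 0.3315 eV.
With Z = 1, ΔE = 13.60 × (1/n_f² − 1/n_i²), so 1/n_f² − 1/n_i² = 0.02437.
With n_f = 5: 1/n_i² = 1/25 − 0.02437 = 0.01563, so n_i ≈ 8.00.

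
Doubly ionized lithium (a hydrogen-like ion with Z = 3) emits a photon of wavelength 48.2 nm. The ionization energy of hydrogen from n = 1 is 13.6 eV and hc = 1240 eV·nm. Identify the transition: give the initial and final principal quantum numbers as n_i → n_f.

The photon energy is ΔE = hc/λ = 1240 / 48.2 = 25.73 eV.
With Z = 3, ΔE = 122.4 × (1/n_f² − 1/n_i²), so 1/n_f² − 1/n_i² = 0.2102.
Trying n_f = 2 gives 1/n_i² = 0.03982, i.e. n_i ≈ 5; this pair matches.

n_i = 5, n_f = 2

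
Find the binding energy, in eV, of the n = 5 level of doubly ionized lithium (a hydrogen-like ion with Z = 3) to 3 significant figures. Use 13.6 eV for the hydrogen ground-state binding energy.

E_n = −13.6 Z²/n² = −122.4/n² eV for Z = 3.
E_5 = −122.4/25 = −4.90 eV, so ionization (to E = 0) requires 4.90 eV.

4.90 eV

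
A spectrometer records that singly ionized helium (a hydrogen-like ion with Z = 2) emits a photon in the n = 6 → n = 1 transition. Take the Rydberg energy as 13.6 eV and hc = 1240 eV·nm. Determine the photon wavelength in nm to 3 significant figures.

For Z = 2 the level energies scale as Z², so the effective Rydberg energy is 13.6 × 4 = 54.40 eV.
ΔE = 54.40 × (1/1² − 1/6²) = 54.40 × 0.9722 = 52.89 eV.
λ = hc/ΔE = 1240 / 52.89 = 23.4 nm.

23.4 nm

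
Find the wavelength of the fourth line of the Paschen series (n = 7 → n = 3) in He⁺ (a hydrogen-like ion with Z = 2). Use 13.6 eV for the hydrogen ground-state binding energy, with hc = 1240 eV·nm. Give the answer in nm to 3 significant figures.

The Paschen series terminates on n_f = 3; the fourth line has n_i = 3+4 = 7.
ΔE = 54.40 × (1/3² − 1/7²) = 4.934 eV.
λ = 1240 / 4.934 = 251 nm.

251 nm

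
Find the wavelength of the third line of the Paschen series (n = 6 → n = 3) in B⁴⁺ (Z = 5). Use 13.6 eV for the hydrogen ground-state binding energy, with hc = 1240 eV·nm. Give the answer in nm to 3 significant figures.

The Paschen series terminates on n_f = 3; the third line has n_i = 3+3 = 6.
ΔE = 340.0 × (1/3² − 1/6²) = 28.33 eV.
λ = 1240 / 28.33 = 43.8 nm.

43.8 nm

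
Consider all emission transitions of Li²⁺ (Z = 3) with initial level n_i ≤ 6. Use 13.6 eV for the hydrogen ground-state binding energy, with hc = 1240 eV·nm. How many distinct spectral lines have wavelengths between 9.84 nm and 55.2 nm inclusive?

Enumerate all n_i → n_f pairs with 1 ≤ n_f < n_i ≤ 6 and compute λ = 1240 / [13.6·9·(1/n_f² − 1/n_i²)].
Lines falling in [9.84, 55.2] nm: 6→1 (10.42 nm), 5→1 (10.55 nm), 4→1 (10.81 nm), 3→1 (11.40 nm), 2→1 (13.51 nm), 6→2 (45.59 nm), 5→2 (48.24 nm), 4→2 (54.03 nm).

8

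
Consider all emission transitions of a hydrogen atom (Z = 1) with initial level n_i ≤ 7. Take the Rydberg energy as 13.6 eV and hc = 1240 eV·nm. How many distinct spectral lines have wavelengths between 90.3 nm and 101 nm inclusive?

Enumerate all n_i → n_f pairs with 1 ≤ n_f < n_i ≤ 7 and compute λ = 1240 / [13.6·1·(1/n_f² − 1/n_i²)].
Lines falling in [90.3, 101] nm: 7→1 (93.08 nm), 6→1 (93.78 nm), 5→1 (94.98 nm), 4→1 (97.25 nm).

4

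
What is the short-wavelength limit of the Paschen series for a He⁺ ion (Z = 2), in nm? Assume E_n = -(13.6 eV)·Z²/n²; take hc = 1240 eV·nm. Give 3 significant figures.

The Paschen series has lower level n_f = 3; the series limit corresponds to n_i → ∞.
ΔE_max = 13.6 × 4 / 3² = 6.044 eV.
λ_min = 1240 / 6.044 = 205 nm.

205 nm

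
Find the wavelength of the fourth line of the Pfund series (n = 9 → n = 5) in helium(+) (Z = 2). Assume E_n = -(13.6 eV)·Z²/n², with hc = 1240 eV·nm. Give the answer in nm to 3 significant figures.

The Pfund series terminates on n_f = 5; the fourth line has n_i = 5+4 = 9.
ΔE = 54.40 × (1/5² − 1/9²) = 1.504 eV.
λ = 1240 / 1.504 = 824 nm.

824 nm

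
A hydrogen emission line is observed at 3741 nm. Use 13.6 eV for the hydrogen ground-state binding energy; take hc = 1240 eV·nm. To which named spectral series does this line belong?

ΔE = 1240/3741 = 0.3315 eV.
This matches 13.6 × (1/5² − 1/8²), so n_f = 5: the Pfund series.

Pfund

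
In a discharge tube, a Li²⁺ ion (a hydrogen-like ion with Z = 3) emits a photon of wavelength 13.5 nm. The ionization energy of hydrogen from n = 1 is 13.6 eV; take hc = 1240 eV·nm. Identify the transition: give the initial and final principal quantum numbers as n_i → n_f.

n_i = 2, n_f = 1

The photon energy is ΔE = hc/λ = 1240 / 13.5 = 91.85 eV.
With Z = 3, ΔE = 122.4 × (1/n_f² − 1/n_i²), so 1/n_f² − 1/n_i² = 0.7504.
Trying n_f = 1 gives 1/n_i² = 0.2496, i.e. n_i ≈ 2; this pair matches.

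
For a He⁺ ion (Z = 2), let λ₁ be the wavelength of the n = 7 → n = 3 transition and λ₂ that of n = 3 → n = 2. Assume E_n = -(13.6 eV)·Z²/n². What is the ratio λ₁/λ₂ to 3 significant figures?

1.53

λ ∝ 1/ΔE ∝ 1/(1/n_f² − 1/n_i²), and the Z² and hc factors cancel in the ratio.
λ₁/λ₂ = (1/2² − 1/3²)/(1/3² − 1/7²) = 0.1389/0.09070 = 1.53.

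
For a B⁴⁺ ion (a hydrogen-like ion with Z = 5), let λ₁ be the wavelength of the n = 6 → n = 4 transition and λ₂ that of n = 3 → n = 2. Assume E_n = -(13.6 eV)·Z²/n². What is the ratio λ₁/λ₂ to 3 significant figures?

λ ∝ 1/ΔE ∝ 1/(1/n_f² − 1/n_i²), and the Z² and hc factors cancel in the ratio.
λ₁/λ₂ = (1/2² − 1/3²)/(1/4² − 1/6²) = 0.1389/0.03472 = 4.00.

4.00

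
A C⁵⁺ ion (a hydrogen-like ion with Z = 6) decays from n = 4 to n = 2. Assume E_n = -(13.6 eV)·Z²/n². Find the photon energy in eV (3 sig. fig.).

91.8 eV

The Bohr energies scale as Z², so for Z = 6: E_n = −489.6/n² eV.
E_4 = −489.6/16 = −30.60 eV and E_2 = −489.6/4 = −122.4 eV.
The photon energy is |E_4 − E_2| = 91.8 eV.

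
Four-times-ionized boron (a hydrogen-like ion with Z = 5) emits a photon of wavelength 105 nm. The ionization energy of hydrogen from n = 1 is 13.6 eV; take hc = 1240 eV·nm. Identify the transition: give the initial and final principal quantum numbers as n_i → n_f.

n_i = 6, n_f = 4

The photon energy is ΔE = hc/λ = 1240 / 105 = 11.81 eV.
With Z = 5, ΔE = 340.0 × (1/n_f² − 1/n_i²), so 1/n_f² − 1/n_i² = 0.03473.
Trying n_f = 4 gives 1/n_i² = 0.02777, i.e. n_i ≈ 6; this pair matches.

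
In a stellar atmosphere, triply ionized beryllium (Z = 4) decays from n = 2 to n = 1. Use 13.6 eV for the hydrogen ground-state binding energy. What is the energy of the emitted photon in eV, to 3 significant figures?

163 eV

The Bohr energies scale as Z², so for Z = 4: E_n = −217.6/n² eV.
E_2 = −217.6/4 = −54.40 eV and E_1 = −217.6/1 = −217.6 eV.
The photon energy is |E_2 − E_1| = 163 eV.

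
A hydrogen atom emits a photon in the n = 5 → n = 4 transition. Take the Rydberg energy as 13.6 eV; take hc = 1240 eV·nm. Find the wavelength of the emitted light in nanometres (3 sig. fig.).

ΔE = 13.60 × (1/4² − 1/5²) = 13.60 × 0.02250 = 0.3060 eV.
λ = hc/ΔE = 1240 / 0.3060 = 4050 nm.
This line belongs to the Brackett series.

4050 nm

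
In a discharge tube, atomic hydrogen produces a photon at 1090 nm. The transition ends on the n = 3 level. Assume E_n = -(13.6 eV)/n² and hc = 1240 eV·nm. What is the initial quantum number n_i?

n_i = 6

The photon energy is ΔE = hc/λ = 1240 / 1090 = 1.138 eV.
With Z = 1, ΔE = 13.60 × (1/n_f² − 1/n_i²), so 1/n_f² − 1/n_i² = 0.08365.
With n_f = 3: 1/n_i² = 1/9 − 0.08365 = 0.02746, so n_i ≈ 6.03.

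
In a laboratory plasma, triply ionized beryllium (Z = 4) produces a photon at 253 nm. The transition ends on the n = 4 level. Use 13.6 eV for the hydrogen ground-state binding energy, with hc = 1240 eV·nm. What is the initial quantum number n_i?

n_i = 5

The photon energy is ΔE = hc/λ = 1240 / 253 = 4.901 eV.
With Z = 4, ΔE = 217.6 × (1/n_f² − 1/n_i²), so 1/n_f² − 1/n_i² = 0.02252.
With n_f = 4: 1/n_i² = 1/16 − 0.02252 = 0.03998, so n_i ≈ 5.00.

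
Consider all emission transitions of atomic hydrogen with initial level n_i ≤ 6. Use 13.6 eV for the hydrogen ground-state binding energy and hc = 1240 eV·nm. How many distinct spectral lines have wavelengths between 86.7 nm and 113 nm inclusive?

Enumerate all n_i → n_f pairs with 1 ≤ n_f < n_i ≤ 6 and compute λ = 1240 / [13.6·1·(1/n_f² − 1/n_i²)].
Lines falling in [86.7, 113] nm: 6→1 (93.78 nm), 5→1 (94.98 nm), 4→1 (97.25 nm), 3→1 (102.6 nm).

4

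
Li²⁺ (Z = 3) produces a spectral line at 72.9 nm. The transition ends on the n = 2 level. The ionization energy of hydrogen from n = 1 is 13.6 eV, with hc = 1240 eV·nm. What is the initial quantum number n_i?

n_i = 3

The photon energy is ΔE = hc/λ = 1240 / 72.9 = 17.01 eV.
With Z = 3, ΔE = 122.4 × (1/n_f² − 1/n_i²), so 1/n_f² − 1/n_i² = 0.1390.
With n_f = 2: 1/n_i² = 1/4 − 0.1390 = 0.1110, so n_i ≈ 3.00.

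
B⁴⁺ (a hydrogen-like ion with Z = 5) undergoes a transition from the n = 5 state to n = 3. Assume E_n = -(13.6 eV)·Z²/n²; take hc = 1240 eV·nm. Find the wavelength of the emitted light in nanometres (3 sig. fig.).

For Z = 5 the level energies scale as Z², so the effective Rydberg energy is 13.6 × 25 = 340.0 eV.
ΔE = 340.0 × (1/3² − 1/5²) = 340.0 × 0.07111 = 24.18 eV.
λ = hc/ΔE = 1240 / 24.18 = 51.3 nm.

51.3 nm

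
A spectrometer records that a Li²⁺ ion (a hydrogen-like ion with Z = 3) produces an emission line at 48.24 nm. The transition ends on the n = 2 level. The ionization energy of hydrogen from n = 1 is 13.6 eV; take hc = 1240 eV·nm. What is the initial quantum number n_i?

The photon energy is ΔE = hc/λ = 1240 / 48.24 = 25.70 eV.
With Z = 3, ΔE = 122.4 × (1/n_f² − 1/n_i²), so 1/n_f² − 1/n_i² = 0.2100.
With n_f = 2: 1/n_i² = 1/4 − 0.2100 = 0.03999, so n_i ≈ 5.00.

n_i = 5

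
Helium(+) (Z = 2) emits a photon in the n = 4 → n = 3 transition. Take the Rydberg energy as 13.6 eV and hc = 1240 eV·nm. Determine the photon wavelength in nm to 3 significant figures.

For Z = 2 the level energies scale as Z², so the effective Rydberg energy is 13.6 × 4 = 54.40 eV.
ΔE = 54.40 × (1/3² − 1/4²) = 54.40 × 0.04861 = 2.644 eV.
λ = hc/ΔE = 1240 / 2.644 = 469 nm.

469 nm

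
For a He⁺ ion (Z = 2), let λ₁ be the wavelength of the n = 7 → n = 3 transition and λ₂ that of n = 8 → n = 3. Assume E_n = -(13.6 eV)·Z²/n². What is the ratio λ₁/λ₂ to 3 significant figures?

1.05

λ ∝ 1/ΔE ∝ 1/(1/n_f² − 1/n_i²), and the Z² and hc factors cancel in the ratio.
λ₁/λ₂ = (1/3² − 1/8²)/(1/3² − 1/7²) = 0.09549/0.09070 = 1.05.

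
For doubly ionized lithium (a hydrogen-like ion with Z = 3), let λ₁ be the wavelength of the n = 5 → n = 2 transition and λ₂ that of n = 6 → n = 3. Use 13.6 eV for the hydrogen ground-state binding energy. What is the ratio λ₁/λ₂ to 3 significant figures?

0.397

λ ∝ 1/ΔE ∝ 1/(1/n_f² − 1/n_i²), and the Z² and hc factors cancel in the ratio.
λ₁/λ₂ = (1/3² − 1/6²)/(1/2² − 1/5²) = 0.08333/0.2100 = 0.397.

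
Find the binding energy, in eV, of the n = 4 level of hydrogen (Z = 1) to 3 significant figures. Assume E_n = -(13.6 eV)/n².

0.850 eV

E_4 = −13.60/16 = −0.850 eV, so ionization (to E = 0) requires 0.850 eV.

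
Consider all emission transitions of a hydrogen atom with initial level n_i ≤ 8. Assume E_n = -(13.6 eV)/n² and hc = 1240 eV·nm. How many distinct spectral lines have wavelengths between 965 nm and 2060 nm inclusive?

Enumerate all n_i → n_f pairs with 1 ≤ n_f < n_i ≤ 8 and compute λ = 1240 / [13.6·1·(1/n_f² − 1/n_i²)].
Lines falling in [965, 2060] nm: 7→3 (1005 nm), 6→3 (1094 nm), 5→3 (1282 nm), 4→3 (1876 nm), 8→4 (1945 nm).

5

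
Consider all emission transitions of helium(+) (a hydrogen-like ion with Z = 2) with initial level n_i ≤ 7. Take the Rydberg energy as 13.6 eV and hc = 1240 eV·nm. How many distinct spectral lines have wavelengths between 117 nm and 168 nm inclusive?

2

Enumerate all n_i → n_f pairs with 1 ≤ n_f < n_i ≤ 7 and compute λ = 1240 / [13.6·4·(1/n_f² − 1/n_i²)].
Lines falling in [117, 168] nm: 4→2 (121.6 nm), 3→2 (164.1 nm).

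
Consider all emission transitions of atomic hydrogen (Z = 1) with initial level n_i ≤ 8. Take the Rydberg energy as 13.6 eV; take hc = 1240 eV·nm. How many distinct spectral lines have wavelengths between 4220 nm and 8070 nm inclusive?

Enumerate all n_i → n_f pairs with 1 ≤ n_f < n_i ≤ 8 and compute λ = 1240 / [13.6·1·(1/n_f² − 1/n_i²)].
Lines falling in [4220, 8070] nm: 7→5 (4654 nm), 6→5 (7460 nm), 8→6 (7503 nm).

3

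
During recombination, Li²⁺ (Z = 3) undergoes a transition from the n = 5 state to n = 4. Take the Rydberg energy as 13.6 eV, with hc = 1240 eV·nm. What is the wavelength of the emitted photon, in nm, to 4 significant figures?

450.3 nm

For Z = 3 the level energies scale as Z², so the effective Rydberg energy is 13.6 × 9 = 122.4 eV.
ΔE = 122.4 × (1/4² − 1/5²) = 122.4 × 0.02250 = 2.754 eV.
λ = hc/ΔE = 1240 / 2.754 = 450.3 nm.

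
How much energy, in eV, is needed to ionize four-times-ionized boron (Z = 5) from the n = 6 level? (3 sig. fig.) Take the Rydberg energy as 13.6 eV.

E_n = −13.6 Z²/n² = −340.0/n² eV for Z = 5.
E_6 = −340.0/36 = −9.44 eV, so ionization (to E = 0) requires 9.44 eV.

9.44 eV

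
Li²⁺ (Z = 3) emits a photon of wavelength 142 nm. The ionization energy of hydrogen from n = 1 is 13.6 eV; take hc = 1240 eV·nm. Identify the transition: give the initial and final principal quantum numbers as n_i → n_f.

The photon energy is ΔE = hc/λ = 1240 / 142 = 8.732 eV.
With Z = 3, ΔE = 122.4 × (1/n_f² − 1/n_i²), so 1/n_f² − 1/n_i² = 0.07134.
Trying n_f = 3 gives 1/n_i² = 0.03977, i.e. n_i ≈ 5; this pair matches.

n_i = 5, n_f = 3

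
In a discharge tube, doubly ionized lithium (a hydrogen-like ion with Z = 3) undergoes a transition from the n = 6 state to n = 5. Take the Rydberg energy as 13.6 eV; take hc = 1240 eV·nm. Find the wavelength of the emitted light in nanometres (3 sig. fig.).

For Z = 3 the level energies scale as Z², so the effective Rydberg energy is 13.6 × 9 = 122.4 eV.
ΔE = 122.4 × (1/5² − 1/6²) = 122.4 × 0.01222 = 1.496 eV.
λ = hc/ΔE = 1240 / 1.496 = 829 nm.

829 nm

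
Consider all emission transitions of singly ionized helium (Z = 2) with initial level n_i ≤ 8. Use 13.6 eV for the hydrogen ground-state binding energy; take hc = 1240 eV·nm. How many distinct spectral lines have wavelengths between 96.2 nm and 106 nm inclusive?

3

Enumerate all n_i → n_f pairs with 1 ≤ n_f < n_i ≤ 8 and compute λ = 1240 / [13.6·4·(1/n_f² − 1/n_i²)].
Lines falling in [96.2, 106] nm: 8→2 (97.25 nm), 7→2 (99.28 nm), 6→2 (102.6 nm).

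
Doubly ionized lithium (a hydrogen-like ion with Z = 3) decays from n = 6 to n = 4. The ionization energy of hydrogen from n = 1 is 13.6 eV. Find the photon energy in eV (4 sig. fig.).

4.250 eV

The Bohr energies scale as Z², so for Z = 3: E_n = −122.4/n² eV.
E_6 = −122.4/36 = −3.400 eV and E_4 = −122.4/16 = −7.650 eV.
The photon energy is |E_6 − E_4| = 4.250 eV.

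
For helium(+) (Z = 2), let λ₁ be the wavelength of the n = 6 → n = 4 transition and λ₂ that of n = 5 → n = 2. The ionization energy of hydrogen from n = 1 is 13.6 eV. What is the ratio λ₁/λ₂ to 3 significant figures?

λ ∝ 1/ΔE ∝ 1/(1/n_f² − 1/n_i²), and the Z² and hc factors cancel in the ratio.
λ₁/λ₂ = (1/2² − 1/5²)/(1/4² − 1/6²) = 0.2100/0.03472 = 6.05.

6.05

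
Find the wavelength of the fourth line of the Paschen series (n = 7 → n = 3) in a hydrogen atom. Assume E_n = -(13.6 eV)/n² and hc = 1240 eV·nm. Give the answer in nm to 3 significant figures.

The Paschen series terminates on n_f = 3; the fourth line has n_i = 3+4 = 7.
ΔE = 13.60 × (1/3² − 1/7²) = 1.234 eV.
λ = 1240 / 1.234 = 1010 nm.

1010 nm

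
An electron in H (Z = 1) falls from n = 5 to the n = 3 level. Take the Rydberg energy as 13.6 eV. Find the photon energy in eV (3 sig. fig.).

0.967 eV

E_5 = −13.60/25 = −0.5440 eV and E_3 = −13.60/9 = −1.511 eV.
The photon energy is |E_5 − E_3| = 0.967 eV.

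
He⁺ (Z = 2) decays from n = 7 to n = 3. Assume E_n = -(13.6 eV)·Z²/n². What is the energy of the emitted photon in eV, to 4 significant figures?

4.934 eV

The Bohr energies scale as Z², so for Z = 2: E_n = −54.40/n² eV.
E_7 = −54.40/49 = −1.110 eV and E_3 = −54.40/9 = −6.044 eV.
The photon energy is |E_7 − E_3| = 4.934 eV.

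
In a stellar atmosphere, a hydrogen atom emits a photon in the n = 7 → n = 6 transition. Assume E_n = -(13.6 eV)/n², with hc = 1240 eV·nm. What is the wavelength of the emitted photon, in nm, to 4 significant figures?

12370 nm

ΔE = 13.60 × (1/6² − 1/7²) = 13.60 × 0.007370 = 0.1002 eV.
λ = hc/ΔE = 1240 / 0.1002 = 12370 nm.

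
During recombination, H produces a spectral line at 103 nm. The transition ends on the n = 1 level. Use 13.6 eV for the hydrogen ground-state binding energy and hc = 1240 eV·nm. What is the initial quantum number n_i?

The photon energy is ΔE = hc/λ = 1240 / 103 = 12.04 eV.
With Z = 1, ΔE = 13.60 × (1/n_f² − 1/n_i²), so 1/n_f² − 1/n_i² = 0.8852.
With n_f = 1: 1/n_i² = 1/1 − 0.8852 = 0.1148, so n_i ≈ 2.95.

n_i = 3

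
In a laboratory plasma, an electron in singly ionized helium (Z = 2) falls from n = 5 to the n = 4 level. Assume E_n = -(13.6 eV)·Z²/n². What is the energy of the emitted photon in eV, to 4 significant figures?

The Bohr energies scale as Z², so for Z = 2: E_n = −54.40/n² eV.
E_5 = −54.40/25 = −2.176 eV and E_4 = −54.40/16 = −3.400 eV.
The photon energy is |E_5 − E_4| = 1.224 eV.

1.224 eV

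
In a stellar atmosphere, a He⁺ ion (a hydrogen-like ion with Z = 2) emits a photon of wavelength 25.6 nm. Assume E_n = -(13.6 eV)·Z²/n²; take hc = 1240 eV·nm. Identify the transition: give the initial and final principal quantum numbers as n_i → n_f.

n_i = 3, n_f = 1

The photon energy is ΔE = hc/λ = 1240 / 25.6 = 48.44 eV.
With Z = 2, ΔE = 54.40 × (1/n_f² − 1/n_i²), so 1/n_f² − 1/n_i² = 0.8904.
Trying n_f = 1 gives 1/n_i² = 0.1096, i.e. n_i ≈ 3; this pair matches.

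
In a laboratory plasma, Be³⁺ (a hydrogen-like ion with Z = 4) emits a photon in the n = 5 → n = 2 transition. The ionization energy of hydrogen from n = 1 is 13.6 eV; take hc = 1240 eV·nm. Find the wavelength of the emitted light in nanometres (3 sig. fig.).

27.1 nm

For Z = 4 the level energies scale as Z², so the effective Rydberg energy is 13.6 × 16 = 217.6 eV.
ΔE = 217.6 × (1/2² − 1/5²) = 217.6 × 0.2100 = 45.70 eV.
λ = hc/ΔE = 1240 / 45.70 = 27.1 nm.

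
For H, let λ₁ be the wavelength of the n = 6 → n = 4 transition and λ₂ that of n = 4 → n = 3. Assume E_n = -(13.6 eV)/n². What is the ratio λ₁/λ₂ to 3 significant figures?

λ ∝ 1/ΔE ∝ 1/(1/n_f² − 1/n_i²), and the Z² and hc factors cancel in the ratio.
λ₁/λ₂ = (1/3² − 1/4²)/(1/4² − 1/6²) = 0.04861/0.03472 = 1.40.

1.40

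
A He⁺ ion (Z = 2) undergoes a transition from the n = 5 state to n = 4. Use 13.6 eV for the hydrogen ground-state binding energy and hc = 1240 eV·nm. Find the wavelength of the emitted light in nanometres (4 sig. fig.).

For Z = 2 the level energies scale as Z², so the effective Rydberg energy is 13.6 × 4 = 54.40 eV.
ΔE = 54.40 × (1/4² − 1/5²) = 54.40 × 0.02250 = 1.224 eV.
λ = hc/ΔE = 1240 / 1.224 = 1013 nm.

1013 nm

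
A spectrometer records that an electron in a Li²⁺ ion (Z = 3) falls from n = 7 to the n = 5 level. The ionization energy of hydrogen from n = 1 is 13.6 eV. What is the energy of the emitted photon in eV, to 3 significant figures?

The Bohr energies scale as Z², so for Z = 3: E_n = −122.4/n² eV.
E_7 = −122.4/49 = −2.498 eV and E_5 = −122.4/25 = −4.896 eV.
The photon energy is |E_7 − E_5| = 2.40 eV.

2.40 eV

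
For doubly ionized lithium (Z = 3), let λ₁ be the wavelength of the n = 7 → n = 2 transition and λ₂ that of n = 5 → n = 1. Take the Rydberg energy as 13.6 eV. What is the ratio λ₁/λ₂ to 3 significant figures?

λ ∝ 1/ΔE ∝ 1/(1/n_f² − 1/n_i²), and the Z² and hc factors cancel in the ratio.
λ₁/λ₂ = (1/1² − 1/5²)/(1/2² − 1/7²) = 0.9600/0.2296 = 4.18.

4.18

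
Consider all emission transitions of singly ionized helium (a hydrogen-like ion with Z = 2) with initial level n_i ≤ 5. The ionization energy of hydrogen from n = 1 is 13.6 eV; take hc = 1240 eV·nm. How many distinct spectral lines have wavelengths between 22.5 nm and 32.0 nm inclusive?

4

Enumerate all n_i → n_f pairs with 1 ≤ n_f < n_i ≤ 5 and compute λ = 1240 / [13.6·4·(1/n_f² − 1/n_i²)].
Lines falling in [22.5, 32.0] nm: 5→1 (23.74 nm), 4→1 (24.31 nm), 3→1 (25.64 nm), 2→1 (30.39 nm).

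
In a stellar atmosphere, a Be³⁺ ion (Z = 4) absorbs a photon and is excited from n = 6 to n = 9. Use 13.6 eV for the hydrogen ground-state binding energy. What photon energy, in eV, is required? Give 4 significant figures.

3.358 eV

The Bohr energies scale as Z², so for Z = 4: E_n = −217.6/n² eV.
E_9 = −217.6/81 = −2.686 eV and E_6 = −217.6/36 = −6.044 eV.
The photon energy is |E_9 − E_6| = 3.358 eV.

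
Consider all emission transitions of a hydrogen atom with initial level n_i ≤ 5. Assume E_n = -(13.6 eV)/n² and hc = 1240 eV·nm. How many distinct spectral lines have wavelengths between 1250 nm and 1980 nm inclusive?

Enumerate all n_i → n_f pairs with 1 ≤ n_f < n_i ≤ 5 and compute λ = 1240 / [13.6·1·(1/n_f² − 1/n_i²)].
Lines falling in [1250, 1980] nm: 5→3 (1282 nm), 4→3 (1876 nm).

2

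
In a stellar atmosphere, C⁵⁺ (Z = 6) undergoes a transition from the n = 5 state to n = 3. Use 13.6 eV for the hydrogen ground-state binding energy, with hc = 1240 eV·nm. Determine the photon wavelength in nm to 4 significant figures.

For Z = 6 the level energies scale as Z², so the effective Rydberg energy is 13.6 × 36 = 489.6 eV.
ΔE = 489.6 × (1/3² − 1/5²) = 489.6 × 0.07111 = 34.82 eV.
λ = hc/ΔE = 1240 / 34.82 = 35.62 nm.

35.62 nm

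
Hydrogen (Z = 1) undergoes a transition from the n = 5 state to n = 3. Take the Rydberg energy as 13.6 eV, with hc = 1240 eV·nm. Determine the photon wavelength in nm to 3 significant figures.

1280 nm

ΔE = 13.60 × (1/3² − 1/5²) = 13.60 × 0.07111 = 0.9671 eV.
λ = hc/ΔE = 1240 / 0.9671 = 1280 nm.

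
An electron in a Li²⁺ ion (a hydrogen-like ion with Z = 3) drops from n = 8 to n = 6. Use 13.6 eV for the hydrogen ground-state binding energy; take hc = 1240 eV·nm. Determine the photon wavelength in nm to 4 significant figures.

For Z = 3 the level energies scale as Z², so the effective Rydberg energy is 13.6 × 9 = 122.4 eV.
ΔE = 122.4 × (1/6² − 1/8²) = 122.4 × 0.01215 = 1.488 eV.
λ = hc/ΔE = 1240 / 1.488 = 833.6 nm.

833.6 nm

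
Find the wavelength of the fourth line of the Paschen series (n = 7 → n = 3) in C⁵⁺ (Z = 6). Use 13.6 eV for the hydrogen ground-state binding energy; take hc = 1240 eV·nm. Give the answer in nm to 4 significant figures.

The Paschen series terminates on n_f = 3; the fourth line has n_i = 3+4 = 7.
ΔE = 489.6 × (1/3² − 1/7²) = 44.41 eV.
λ = 1240 / 44.41 = 27.92 nm.

27.92 nm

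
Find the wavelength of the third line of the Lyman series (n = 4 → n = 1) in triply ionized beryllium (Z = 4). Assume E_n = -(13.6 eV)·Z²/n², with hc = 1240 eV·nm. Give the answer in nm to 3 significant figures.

The Lyman series terminates on n_f = 1; the third line has n_i = 1+3 = 4.
ΔE = 217.6 × (1/1² − 1/4²) = 204.0 eV.
λ = 1240 / 204.0 = 6.08 nm.

6.08 nm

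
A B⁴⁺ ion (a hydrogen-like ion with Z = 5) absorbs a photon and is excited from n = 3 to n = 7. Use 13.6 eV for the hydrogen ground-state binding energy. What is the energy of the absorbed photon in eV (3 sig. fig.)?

30.8 eV

The Bohr energies scale as Z², so for Z = 5: E_n = −340.0/n² eV.
E_7 = −340.0/49 = −6.939 eV and E_3 = −340.0/9 = −37.78 eV.
The photon energy is |E_7 − E_3| = 30.8 eV.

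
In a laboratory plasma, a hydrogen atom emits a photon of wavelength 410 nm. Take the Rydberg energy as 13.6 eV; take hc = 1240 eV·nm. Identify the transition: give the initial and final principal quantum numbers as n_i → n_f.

The photon energy is ΔE = hc/λ = 1240 / 410 = 3.024 eV.
With Z = 1, ΔE = 13.60 × (1/n_f² − 1/n_i²), so 1/n_f² − 1/n_i² = 0.2224.
Trying n_f = 2 gives 1/n_i² = 0.02762, i.e. n_i ≈ 6; this pair matches.

n_i = 6, n_f = 2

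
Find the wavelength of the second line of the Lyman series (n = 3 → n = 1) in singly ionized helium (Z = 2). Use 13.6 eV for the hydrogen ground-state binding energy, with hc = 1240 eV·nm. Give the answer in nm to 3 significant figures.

25.6 nm

The Lyman series terminates on n_f = 1; the second line has n_i = 1+2 = 3.
ΔE = 54.40 × (1/1² − 1/3²) = 48.36 eV.
λ = 1240 / 48.36 = 25.6 nm.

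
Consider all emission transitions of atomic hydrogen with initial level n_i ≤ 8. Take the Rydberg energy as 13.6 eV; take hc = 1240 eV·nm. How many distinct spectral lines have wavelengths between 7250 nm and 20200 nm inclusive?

Enumerate all n_i → n_f pairs with 1 ≤ n_f < n_i ≤ 8 and compute λ = 1240 / [13.6·1·(1/n_f² − 1/n_i²)].
Lines falling in [7250, 20200] nm: 6→5 (7460 nm), 8→6 (7503 nm), 7→6 (12370 nm), 8→7 (19060 nm).

4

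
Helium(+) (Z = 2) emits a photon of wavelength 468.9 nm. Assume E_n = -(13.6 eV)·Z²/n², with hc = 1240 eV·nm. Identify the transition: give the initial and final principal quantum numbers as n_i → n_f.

n_i = 4, n_f = 3

The photon energy is ΔE = hc/λ = 1240 / 468.9 = 2.644 eV.
With Z = 2, ΔE = 54.40 × (1/n_f² − 1/n_i²), so 1/n_f² − 1/n_i² = 0.04861.
Trying n_f = 3 gives 1/n_i² = 0.06250, i.e. n_i ≈ 4; this pair matches.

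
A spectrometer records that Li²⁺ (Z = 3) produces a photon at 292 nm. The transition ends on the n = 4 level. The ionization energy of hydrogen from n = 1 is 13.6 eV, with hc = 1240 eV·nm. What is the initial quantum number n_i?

The photon energy is ΔE = hc/λ = 1240 / 292 = 4.247 eV.
With Z = 3, ΔE = 122.4 × (1/n_f² − 1/n_i²), so 1/n_f² − 1/n_i² = 0.03469.
With n_f = 4: 1/n_i² = 1/16 − 0.03469 = 0.02781, so n_i ≈ 6.00.

n_i = 6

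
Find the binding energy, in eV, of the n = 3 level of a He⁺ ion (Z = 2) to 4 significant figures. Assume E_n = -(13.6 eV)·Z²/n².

6.044 eV

E_n = −13.6 Z²/n² = −54.40/n² eV for Z = 2.
E_3 = −54.40/9 = −6.044 eV, so ionization (to E = 0) requires 6.044 eV.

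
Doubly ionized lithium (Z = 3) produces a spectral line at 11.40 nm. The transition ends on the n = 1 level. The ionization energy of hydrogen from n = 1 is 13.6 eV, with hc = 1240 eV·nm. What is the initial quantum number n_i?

n_i = 3

The photon energy is ΔE = hc/λ = 1240 / 11.40 = 108.8 eV.
With Z = 3, ΔE = 122.4 × (1/n_f² − 1/n_i²), so 1/n_f² − 1/n_i² = 0.8887.
With n_f = 1: 1/n_i² = 1/1 − 0.8887 = 0.1113, so n_i ≈ 3.00.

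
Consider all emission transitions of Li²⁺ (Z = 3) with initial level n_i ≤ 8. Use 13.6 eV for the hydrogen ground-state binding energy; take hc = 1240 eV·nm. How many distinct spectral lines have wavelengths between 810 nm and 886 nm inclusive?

2

Enumerate all n_i → n_f pairs with 1 ≤ n_f < n_i ≤ 8 and compute λ = 1240 / [13.6·9·(1/n_f² − 1/n_i²)].
Lines falling in [810, 886] nm: 6→5 (828.9 nm), 8→6 (833.6 nm).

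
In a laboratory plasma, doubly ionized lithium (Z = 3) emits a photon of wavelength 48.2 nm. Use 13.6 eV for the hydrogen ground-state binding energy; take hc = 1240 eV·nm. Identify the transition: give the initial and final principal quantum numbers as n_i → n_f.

n_i = 5, n_f = 2

The photon energy is ΔE = hc/λ = 1240 / 48.2 = 25.73 eV.
With Z = 3, ΔE = 122.4 × (1/n_f² − 1/n_i²), so 1/n_f² − 1/n_i² = 0.2102.
Trying n_f = 2 gives 1/n_i² = 0.03982, i.e. n_i ≈ 5; this pair matches.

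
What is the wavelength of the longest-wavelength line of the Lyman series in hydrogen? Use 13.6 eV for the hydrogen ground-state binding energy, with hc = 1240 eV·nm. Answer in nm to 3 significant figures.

122 nm

The Lyman series terminates on n_f = 1; the first line has n_i = 1+1 = 2.
ΔE = 13.60 × (1/1² − 1/2²) = 10.20 eV.
λ = 1240 / 10.20 = 122 nm.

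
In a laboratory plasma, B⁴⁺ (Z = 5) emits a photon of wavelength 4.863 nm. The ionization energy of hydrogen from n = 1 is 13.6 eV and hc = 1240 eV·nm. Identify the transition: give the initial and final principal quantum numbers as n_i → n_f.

n_i = 2, n_f = 1

The photon energy is ΔE = hc/λ = 1240 / 4.863 = 255.0 eV.
With Z = 5, ΔE = 340.0 × (1/n_f² − 1/n_i²), so 1/n_f² − 1/n_i² = 0.7500.
Trying n_f = 1 gives 1/n_i² = 0.2500, i.e. n_i ≈ 2; this pair matches.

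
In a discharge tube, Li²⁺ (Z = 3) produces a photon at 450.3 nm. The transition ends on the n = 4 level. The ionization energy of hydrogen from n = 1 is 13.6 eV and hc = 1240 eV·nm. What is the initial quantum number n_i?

The photon energy is ΔE = hc/λ = 1240 / 450.3 = 2.754 eV.
With Z = 3, ΔE = 122.4 × (1/n_f² − 1/n_i²), so 1/n_f² − 1/n_i² = 0.02250.
With n_f = 4: 1/n_i² = 1/16 − 0.02250 = 0.04000, so n_i ≈ 5.00.

n_i = 5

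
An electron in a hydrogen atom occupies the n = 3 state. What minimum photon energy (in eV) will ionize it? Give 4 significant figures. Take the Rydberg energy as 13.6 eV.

1.511 eV

E_3 = −13.60/9 = −1.511 eV, so ionization (to E = 0) requires 1.511 eV.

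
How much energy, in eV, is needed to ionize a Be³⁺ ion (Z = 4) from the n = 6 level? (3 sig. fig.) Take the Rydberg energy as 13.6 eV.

E_n = −13.6 Z²/n² = −217.6/n² eV for Z = 4.
E_6 = −217.6/36 = −6.04 eV, so ionization (to E = 0) requires 6.04 eV.

6.04 eV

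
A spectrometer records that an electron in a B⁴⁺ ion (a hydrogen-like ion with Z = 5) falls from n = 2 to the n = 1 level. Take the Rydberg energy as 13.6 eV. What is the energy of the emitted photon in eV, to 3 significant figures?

The Bohr energies scale as Z², so for Z = 5: E_n = −340.0/n² eV.
E_2 = −340.0/4 = −85.00 eV and E_1 = −340.0/1 = −340.0 eV.
The photon energy is |E_2 − E_1| = 255 eV.

255 eV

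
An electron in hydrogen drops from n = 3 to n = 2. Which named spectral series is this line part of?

Balmer

The series is set by the lower level: n_f = 2 is the Balmer series.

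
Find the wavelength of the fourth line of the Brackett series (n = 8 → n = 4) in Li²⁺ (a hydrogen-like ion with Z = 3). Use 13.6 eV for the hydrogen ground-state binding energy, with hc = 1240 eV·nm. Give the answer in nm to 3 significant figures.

216 nm

The Brackett series terminates on n_f = 4; the fourth line has n_i = 4+4 = 8.
ΔE = 122.4 × (1/4² − 1/8²) = 5.738 eV.
λ = 1240 / 5.738 = 216 nm.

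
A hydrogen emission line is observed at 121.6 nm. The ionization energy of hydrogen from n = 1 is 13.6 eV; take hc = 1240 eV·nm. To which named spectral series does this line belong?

Lyman

ΔE = 1240/121.6 = 10.20 eV.
This matches 13.6 × (1/1² − 1/2²), so n_f = 1: the Lyman series.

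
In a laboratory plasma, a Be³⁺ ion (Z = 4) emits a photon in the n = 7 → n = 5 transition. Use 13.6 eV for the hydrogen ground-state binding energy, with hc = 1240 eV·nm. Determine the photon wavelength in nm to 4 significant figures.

290.9 nm

For Z = 4 the level energies scale as Z², so the effective Rydberg energy is 13.6 × 16 = 217.6 eV.
ΔE = 217.6 × (1/5² − 1/7²) = 217.6 × 0.01959 = 4.263 eV.
λ = hc/ΔE = 1240 / 4.263 = 290.9 nm.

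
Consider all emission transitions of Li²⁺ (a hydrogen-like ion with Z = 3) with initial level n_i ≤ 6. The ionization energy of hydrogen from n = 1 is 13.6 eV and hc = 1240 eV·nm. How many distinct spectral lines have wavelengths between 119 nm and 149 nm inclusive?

Enumerate all n_i → n_f pairs with 1 ≤ n_f < n_i ≤ 6 and compute λ = 1240 / [13.6·9·(1/n_f² − 1/n_i²)].
Lines falling in [119, 149] nm: 6→3 (121.6 nm), 5→3 (142.5 nm).

2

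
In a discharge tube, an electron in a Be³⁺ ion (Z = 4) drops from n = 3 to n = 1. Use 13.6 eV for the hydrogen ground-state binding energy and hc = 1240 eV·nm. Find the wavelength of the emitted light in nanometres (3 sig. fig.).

6.41 nm

For Z = 4 the level energies scale as Z², so the effective Rydberg energy is 13.6 × 16 = 217.6 eV.
ΔE = 217.6 × (1/1² − 1/3²) = 217.6 × 0.8889 = 193.4 eV.
λ = hc/ΔE = 1240 / 193.4 = 6.41 nm.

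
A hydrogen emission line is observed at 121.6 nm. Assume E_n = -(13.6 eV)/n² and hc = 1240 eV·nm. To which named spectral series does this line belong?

Lyman

ΔE = 1240/121.6 = 10.20 eV.
This matches 13.6 × (1/1² − 1/2²), so n_f = 1: the Lyman series.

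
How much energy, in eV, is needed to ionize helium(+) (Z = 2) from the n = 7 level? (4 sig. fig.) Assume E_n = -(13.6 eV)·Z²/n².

1.110 eV

E_n = −13.6 Z²/n² = −54.40/n² eV for Z = 2.
E_7 = −54.40/49 = −1.110 eV, so ionization (to E = 0) requires 1.110 eV.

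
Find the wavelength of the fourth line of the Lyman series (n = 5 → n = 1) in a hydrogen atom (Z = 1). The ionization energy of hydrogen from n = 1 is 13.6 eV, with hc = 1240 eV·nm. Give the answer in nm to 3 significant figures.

95.0 nm

The Lyman series terminates on n_f = 1; the fourth line has n_i = 1+4 = 5.
ΔE = 13.60 × (1/1² − 1/5²) = 13.06 eV.
λ = 1240 / 13.06 = 95.0 nm.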